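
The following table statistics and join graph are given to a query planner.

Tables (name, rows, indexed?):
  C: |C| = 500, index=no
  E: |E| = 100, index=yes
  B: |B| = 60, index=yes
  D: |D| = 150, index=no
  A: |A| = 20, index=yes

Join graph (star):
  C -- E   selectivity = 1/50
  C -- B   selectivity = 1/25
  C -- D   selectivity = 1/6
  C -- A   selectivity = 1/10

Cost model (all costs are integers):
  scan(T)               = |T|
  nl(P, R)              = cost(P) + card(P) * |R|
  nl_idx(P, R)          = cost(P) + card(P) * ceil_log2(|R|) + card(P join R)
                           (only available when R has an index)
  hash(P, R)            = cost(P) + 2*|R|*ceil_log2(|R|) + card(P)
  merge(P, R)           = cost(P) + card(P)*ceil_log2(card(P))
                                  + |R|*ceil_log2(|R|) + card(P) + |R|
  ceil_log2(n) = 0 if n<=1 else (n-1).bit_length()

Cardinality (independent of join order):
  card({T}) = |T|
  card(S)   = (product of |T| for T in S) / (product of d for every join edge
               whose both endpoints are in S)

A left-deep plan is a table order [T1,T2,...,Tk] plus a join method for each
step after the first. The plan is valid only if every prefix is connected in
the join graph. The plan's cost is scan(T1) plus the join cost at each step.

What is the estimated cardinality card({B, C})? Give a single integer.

Tables in S: B(60), C(500)
Edges inside S: C-B(d=25)
numerator = 60 * 500 = 30000
denominator = 25 = 25
card(S) = 30000 / 25 = 1200

1200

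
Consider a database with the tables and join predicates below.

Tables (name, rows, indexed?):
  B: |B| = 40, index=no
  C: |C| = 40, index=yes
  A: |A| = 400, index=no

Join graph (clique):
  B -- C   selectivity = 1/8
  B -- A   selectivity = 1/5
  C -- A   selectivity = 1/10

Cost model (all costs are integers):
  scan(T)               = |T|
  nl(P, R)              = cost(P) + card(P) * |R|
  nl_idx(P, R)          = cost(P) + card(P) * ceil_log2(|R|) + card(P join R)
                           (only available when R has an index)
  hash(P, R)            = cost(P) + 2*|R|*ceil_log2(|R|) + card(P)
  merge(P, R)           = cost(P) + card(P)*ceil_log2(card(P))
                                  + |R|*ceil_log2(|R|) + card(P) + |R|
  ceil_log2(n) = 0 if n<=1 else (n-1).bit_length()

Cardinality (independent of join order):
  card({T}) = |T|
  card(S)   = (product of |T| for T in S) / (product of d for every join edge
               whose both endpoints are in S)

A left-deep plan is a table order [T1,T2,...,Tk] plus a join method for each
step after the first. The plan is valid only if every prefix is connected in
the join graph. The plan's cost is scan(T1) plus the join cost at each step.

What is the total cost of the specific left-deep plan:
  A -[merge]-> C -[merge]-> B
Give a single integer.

24160

step 1: scan A: cost=400, card=400
step 2: join C via merge
    card(P join C) = 400*40/(10) = 1600
    cost = 400 + 400*9 + 40*6 + 400 + 40 = 4680
step 3: join B via merge
    card(P join B) = 1600*40/(8*5) = 1600
    cost = 4680 + 1600*11 + 40*6 + 1600 + 40 = 24160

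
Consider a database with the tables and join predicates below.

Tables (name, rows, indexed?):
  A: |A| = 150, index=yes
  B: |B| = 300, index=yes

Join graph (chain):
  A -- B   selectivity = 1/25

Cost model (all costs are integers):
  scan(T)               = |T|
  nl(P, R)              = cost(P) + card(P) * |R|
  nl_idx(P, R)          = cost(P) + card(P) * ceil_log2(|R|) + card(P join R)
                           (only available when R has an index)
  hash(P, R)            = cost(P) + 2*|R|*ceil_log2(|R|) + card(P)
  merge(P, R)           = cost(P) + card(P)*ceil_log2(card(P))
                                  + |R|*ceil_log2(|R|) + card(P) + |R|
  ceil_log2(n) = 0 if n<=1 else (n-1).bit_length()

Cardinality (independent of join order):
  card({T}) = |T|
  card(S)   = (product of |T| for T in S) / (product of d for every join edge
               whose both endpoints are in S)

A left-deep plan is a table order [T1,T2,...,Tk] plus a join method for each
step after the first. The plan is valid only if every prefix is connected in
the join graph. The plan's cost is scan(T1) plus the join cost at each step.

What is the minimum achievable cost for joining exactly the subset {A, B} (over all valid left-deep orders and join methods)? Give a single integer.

3000

Selinger DP over subsets of {A,B}:
  {A}: scan cost=150, card=150
  {B}: scan cost=300, card=300
  {AB}: card=1800; try (A,hash)→3000, (B,nl_idx)→3300, (B,merge)→4500, (A,nl_idx)→4500, (A,merge)→4650, (B,hash)→5700 …(+2); best=3000 via (A,hash)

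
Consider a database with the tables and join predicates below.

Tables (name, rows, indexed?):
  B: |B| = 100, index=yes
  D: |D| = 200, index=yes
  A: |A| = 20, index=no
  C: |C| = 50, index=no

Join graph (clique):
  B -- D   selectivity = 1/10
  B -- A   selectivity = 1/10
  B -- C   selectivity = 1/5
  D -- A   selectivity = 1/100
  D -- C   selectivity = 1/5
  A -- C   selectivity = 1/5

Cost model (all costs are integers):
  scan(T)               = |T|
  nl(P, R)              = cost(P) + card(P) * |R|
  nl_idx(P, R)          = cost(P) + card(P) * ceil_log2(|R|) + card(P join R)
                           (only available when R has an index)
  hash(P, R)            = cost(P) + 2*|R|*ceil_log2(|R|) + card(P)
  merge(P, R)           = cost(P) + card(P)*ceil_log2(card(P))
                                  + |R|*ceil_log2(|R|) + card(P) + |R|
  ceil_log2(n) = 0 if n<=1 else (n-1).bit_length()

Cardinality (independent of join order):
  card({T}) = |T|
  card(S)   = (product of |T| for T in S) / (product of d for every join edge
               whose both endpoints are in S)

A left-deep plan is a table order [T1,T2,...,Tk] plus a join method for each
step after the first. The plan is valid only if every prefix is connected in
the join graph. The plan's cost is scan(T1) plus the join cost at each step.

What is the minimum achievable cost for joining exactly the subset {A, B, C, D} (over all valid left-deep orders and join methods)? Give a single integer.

1170

Selinger DP over subsets of {A,B,C,D}:
  {B}: scan cost=100, card=100
  {D}: scan cost=200, card=200
  {A}: scan cost=20, card=20
  {C}: scan cost=50, card=50
  {BD}: card=2000; try (B,hash)→1800, (D,merge)→2700, (B,merge)→2800, (D,nl_idx)→2900, (D,hash)→3400, (B,nl_idx)→3600 …(+2); best=1800 via (B,hash)
  {AB}: card=200; try (B,nl_idx)→360, (A,hash)→400, (B,merge)→940, (A,merge)→1020, (B,hash)→1440, (B,nl)→2020 …(+1); best=360 via (B,nl_idx)
  {BC}: card=1000; try (C,hash)→800, (B,merge)→1200, (C,merge)→1250, (B,nl_idx)→1400, (B,hash)→1500, (B,nl)→5050 …(+1); best=800 via (C,hash)
  {AD}: card=40; try (D,nl_idx)→220, (A,hash)→600, (D,merge)→1940, (A,merge)→2120, (D,hash)→3240, (D,nl)→4020 …(+1); best=220 via (D,nl_idx)
  {CD}: card=2000; try (C,hash)→1000, (D,merge)→2200, (C,merge)→2350, (D,nl_idx)→2450, (D,hash)→3300, (D,nl)→10050 …(+1); best=1000 via (C,hash)
  {AC}: card=200; try (A,hash)→300, (C,merge)→490, (A,merge)→520, (C,hash)→640, (C,nl)→1020, (A,nl)→1050; best=300 via (A,hash)
  {ABD}: card=40; try (B,nl_idx)→540, (B,merge)→1300, (B,hash)→1660, (D,nl_idx)→2000, (D,hash)→3760, (D,merge)→3960 …(+5); best=540 via (B,nl_idx)
  {BCD}: card=4000; try (C,hash)→4400, (B,hash)→4400, (D,hash)→5000, (D,nl_idx)→12800, (D,merge)→13600, (B,nl_idx)→19000 …(+5); best=4400 via (C,hash)
  {ABC}: card=400; try (C,hash)→1160, (B,hash)→1900, (A,hash)→2000, (B,nl_idx)→2100, (C,merge)→2510, (B,merge)→2900 …(+4); best=1160 via (C,hash)
  {ACD}: card=80; try (C,merge)→850, (C,hash)→860, (D,nl_idx)→1980, (C,nl)→2220, (A,hash)→3200, (D,hash)→3700 …(+4); best=850 via (C,merge)
  {ABCD}: card=16; try (C,merge)→1170, (C,hash)→1180, (B,nl_idx)→1426, (B,merge)→2290, (B,hash)→2330, (C,nl)→2540 …(+8); best=1170 via (C,merge)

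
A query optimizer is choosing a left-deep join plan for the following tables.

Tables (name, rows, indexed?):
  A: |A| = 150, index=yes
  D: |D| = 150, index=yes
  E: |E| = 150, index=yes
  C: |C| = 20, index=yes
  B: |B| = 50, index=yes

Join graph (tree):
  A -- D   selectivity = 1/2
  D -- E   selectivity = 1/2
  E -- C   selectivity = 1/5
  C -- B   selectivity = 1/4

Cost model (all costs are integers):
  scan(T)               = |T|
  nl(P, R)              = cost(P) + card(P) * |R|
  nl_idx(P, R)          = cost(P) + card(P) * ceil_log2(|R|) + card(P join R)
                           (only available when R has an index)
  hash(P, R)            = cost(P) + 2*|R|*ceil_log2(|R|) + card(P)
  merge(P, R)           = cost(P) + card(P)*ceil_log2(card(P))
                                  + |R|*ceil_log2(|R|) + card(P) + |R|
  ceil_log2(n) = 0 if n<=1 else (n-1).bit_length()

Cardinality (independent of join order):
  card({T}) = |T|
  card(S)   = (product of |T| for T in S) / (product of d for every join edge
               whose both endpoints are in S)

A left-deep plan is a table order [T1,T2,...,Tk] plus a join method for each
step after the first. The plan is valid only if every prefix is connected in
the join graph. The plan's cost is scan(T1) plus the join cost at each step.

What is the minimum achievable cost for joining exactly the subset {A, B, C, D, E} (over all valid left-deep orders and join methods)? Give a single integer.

576500

Selinger DP over subsets of {A,B,C,D,E}:
  {A}: scan cost=150, card=150
  {D}: scan cost=150, card=150
  {E}: scan cost=150, card=150
  {C}: scan cost=20, card=20
  {B}: scan cost=50, card=50
  {AD}: card=11250; try (D,hash)→2700, (A,hash)→2700, (D,merge)→2850, (A,merge)→2850, (D,nl_idx)→12600, (A,nl_idx)→12600 …(+2); best=2700 via (D,hash)
  {DE}: card=11250; try (E,hash)→2700, (D,hash)→2700, (E,merge)→2850, (D,merge)→2850, (E,nl_idx)→12600, (D,nl_idx)→12600 …(+2); best=2700 via (E,hash)
  {CE}: card=600; try (C,hash)→500, (E,nl_idx)→780, (E,merge)→1490, (C,nl_idx)→1500, (C,merge)→1620, (E,hash)→2440 …(+2); best=500 via (C,hash)
  {BC}: card=250; try (C,hash)→300, (B,nl_idx)→390, (B,merge)→490, (C,merge)→520, (C,nl_idx)→550, (B,hash)→640 …(+2); best=300 via (C,hash)
  {ADE}: card=843750; try (E,hash)→16350, (A,hash)→16350, (E,merge)→172800, (A,merge)→172800, (E,nl_idx)→936450, (A,nl_idx)→936450 …(+2); best=16350 via (E,hash)
  {CDE}: card=45000; try (D,hash)→3500, (D,merge)→8450, (C,hash)→14150, (D,nl_idx)→50300, (D,nl)→90500, (C,nl_idx)→103950 …(+2); best=3500 via (D,hash)
  {BCE}: card=7500; try (B,hash)→1700, (E,hash)→2950, (E,merge)→3900, (B,merge)→7450, (E,nl_idx)→9800, (B,nl_idx)→11600 …(+2); best=1700 via (B,hash)
  {ACDE}: card=3375000; try (A,hash)→50900, (A,merge)→769850, (C,hash)→860300, (A,nl_idx)→3738500, (A,nl)→6753500, (C,nl_idx)→7610100 …(+2); best=50900 via (A,hash)
  {BCDE}: card=562500; try (D,hash)→11600, (B,hash)→49100, (D,merge)→108050, (D,nl_idx)→624200, (B,merge)→768850, (B,nl_idx)→836000 …(+2); best=11600 via (D,hash)
  {ABCDE}: card=42187500; try (A,hash)→576500, (B,hash)→3426500, (A,merge)→11825450, (A,nl_idx)→46699100, (B,nl_idx)→62488400, (B,merge)→77676250 …(+2); best=576500 via (A,hash)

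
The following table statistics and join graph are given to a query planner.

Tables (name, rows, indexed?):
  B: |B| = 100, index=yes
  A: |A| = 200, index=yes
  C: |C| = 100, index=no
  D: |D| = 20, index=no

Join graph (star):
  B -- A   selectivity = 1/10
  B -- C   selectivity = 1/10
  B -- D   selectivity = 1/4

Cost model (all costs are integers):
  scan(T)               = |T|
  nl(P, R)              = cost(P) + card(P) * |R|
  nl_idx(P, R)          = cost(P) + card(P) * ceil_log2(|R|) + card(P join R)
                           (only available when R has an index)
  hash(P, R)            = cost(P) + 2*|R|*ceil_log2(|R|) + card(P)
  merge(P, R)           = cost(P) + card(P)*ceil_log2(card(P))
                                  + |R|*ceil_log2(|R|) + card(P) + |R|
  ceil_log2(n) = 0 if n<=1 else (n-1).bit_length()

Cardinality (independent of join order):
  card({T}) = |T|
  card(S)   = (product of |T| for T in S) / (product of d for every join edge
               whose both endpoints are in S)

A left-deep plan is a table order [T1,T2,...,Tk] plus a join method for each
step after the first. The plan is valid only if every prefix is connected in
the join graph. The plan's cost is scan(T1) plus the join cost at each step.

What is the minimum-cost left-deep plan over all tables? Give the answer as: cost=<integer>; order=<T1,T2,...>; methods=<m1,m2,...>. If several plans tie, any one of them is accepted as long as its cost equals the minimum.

cost=10500; order=B,D,C,A; methods=hash,hash,hash

Selinger DP (subsets sized 1..n):
  {B}: scan cost=100, card=100
  {A}: scan cost=200, card=200
  {C}: scan cost=100, card=100
  {D}: scan cost=20, card=20
  {AB}: card=2000; try (B,hash)→1800, (A,merge)→2700, (B,merge)→2800, (A,nl_idx)→2900, (A,hash)→3400, (B,nl_idx)→3600 …(+2); best=1800 via (B,hash)
  {BC}: card=1000; try (C,hash)→1600, (B,hash)→1600, (C,merge)→1700, (B,merge)→1700, (B,nl_idx)→1800, (C,nl)→10100 …(+1); best=1600 via (C,hash)
  {BD}: card=500; try (D,hash)→400, (B,nl_idx)→660, (B,merge)→940, (D,merge)→1020, (B,hash)→1440, (B,nl)→2020 …(+1); best=400 via (D,hash)
  {ABC}: card=20000; try (C,hash)→5200, (A,hash)→5800, (A,merge)→14400, (C,merge)→26600, (A,nl_idx)→29600, (A,nl)→201600 …(+1); best=5200 via (C,hash)
  {ABD}: card=10000; try (D,hash)→4000, (A,hash)→4100, (A,merge)→7200, (A,nl_idx)→14400, (D,merge)→25920, (D,nl)→41800 …(+1); best=4000 via (D,hash)
  {BCD}: card=5000; try (C,hash)→2300, (D,hash)→2800, (C,merge)→6200, (D,merge)→12720, (D,nl)→21600, (C,nl)→50400; best=2300 via (C,hash)
  {ABCD}: card=100000; try (A,hash)→10500, (C,hash)→15400, (D,hash)→25400, (A,merge)→74100, (A,nl_idx)→142300, (C,merge)→154800 …(+4); best=10500 via (A,hash)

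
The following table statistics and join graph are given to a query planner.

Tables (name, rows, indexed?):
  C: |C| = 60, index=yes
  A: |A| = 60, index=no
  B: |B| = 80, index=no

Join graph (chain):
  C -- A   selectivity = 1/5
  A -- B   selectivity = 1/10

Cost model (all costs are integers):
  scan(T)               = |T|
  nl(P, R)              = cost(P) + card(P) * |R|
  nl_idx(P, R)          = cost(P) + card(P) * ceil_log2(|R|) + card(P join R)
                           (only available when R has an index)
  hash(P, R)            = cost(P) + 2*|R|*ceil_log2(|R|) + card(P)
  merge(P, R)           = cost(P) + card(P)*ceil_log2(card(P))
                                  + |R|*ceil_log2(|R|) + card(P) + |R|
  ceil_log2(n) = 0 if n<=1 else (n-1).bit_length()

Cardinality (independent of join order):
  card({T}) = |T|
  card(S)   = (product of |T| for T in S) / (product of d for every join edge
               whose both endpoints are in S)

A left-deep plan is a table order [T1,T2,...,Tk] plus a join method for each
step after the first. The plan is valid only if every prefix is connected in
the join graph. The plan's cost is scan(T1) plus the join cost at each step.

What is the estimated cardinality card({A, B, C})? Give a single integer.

5760

Tables in S: A(60), B(80), C(60)
Edges inside S: C-A(d=5), A-B(d=10)
numerator = 60 * 80 * 60 = 288000
denominator = 5 * 10 = 50
card(S) = 288000 / 50 = 5760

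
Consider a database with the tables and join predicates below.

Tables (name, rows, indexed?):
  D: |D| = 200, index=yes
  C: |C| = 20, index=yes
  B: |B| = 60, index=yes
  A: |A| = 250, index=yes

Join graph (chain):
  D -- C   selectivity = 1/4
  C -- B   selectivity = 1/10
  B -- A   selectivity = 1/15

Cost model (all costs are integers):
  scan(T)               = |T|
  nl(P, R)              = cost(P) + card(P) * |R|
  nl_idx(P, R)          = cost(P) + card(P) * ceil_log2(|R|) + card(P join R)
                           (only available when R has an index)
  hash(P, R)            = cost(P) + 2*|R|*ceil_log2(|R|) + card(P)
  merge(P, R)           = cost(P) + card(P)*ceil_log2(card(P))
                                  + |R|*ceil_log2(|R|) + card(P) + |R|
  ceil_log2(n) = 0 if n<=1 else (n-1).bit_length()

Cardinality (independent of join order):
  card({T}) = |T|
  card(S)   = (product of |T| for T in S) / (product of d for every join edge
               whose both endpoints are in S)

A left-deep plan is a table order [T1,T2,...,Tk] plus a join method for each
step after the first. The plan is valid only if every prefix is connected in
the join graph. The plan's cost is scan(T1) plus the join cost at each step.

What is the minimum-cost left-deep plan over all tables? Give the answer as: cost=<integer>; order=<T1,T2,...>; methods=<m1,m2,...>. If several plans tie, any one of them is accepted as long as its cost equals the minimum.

Selinger DP (subsets sized 1..n):
  {D}: scan cost=200, card=200
  {C}: scan cost=20, card=20
  {B}: scan cost=60, card=60
  {A}: scan cost=250, card=250
  {CD}: card=1000; try (C,hash)→600, (D,nl_idx)→1180, (D,merge)→1940, (C,merge)→2120, (C,nl_idx)→2200, (D,hash)→3240 …(+2); best=600 via (C,hash)
  {BC}: card=120; try (B,nl_idx)→260, (C,hash)→320, (C,nl_idx)→480, (B,merge)→560, (C,merge)→600, (B,hash)→760 …(+2); best=260 via (B,nl_idx)
  {AB}: card=1000; try (B,hash)→1220, (A,nl_idx)→1540, (A,merge)→2730, (B,nl_idx)→2750, (B,merge)→2920, (A,hash)→4120 …(+2); best=1220 via (B,hash)
  {BCD}: card=6000; try (B,hash)→2320, (D,merge)→3020, (D,hash)→3580, (D,nl_idx)→7220, (B,merge)→12020, (B,nl_idx)→12600 …(+2); best=2320 via (B,hash)
  {ABC}: card=2000; try (C,hash)→2420, (A,nl_idx)→3220, (A,merge)→3470, (A,hash)→4380, (C,nl_idx)→8220, (C,merge)→12340 …(+2); best=2420 via (C,hash)
  {ABCD}: card=100000; try (D,hash)→7620, (A,hash)→12320, (D,merge)→28220, (A,merge)→88570, (D,nl_idx)→118420, (A,nl_idx)→150320 …(+2); best=7620 via (D,hash)

cost=7620; order=A,B,C,D; methods=hash,hash,hash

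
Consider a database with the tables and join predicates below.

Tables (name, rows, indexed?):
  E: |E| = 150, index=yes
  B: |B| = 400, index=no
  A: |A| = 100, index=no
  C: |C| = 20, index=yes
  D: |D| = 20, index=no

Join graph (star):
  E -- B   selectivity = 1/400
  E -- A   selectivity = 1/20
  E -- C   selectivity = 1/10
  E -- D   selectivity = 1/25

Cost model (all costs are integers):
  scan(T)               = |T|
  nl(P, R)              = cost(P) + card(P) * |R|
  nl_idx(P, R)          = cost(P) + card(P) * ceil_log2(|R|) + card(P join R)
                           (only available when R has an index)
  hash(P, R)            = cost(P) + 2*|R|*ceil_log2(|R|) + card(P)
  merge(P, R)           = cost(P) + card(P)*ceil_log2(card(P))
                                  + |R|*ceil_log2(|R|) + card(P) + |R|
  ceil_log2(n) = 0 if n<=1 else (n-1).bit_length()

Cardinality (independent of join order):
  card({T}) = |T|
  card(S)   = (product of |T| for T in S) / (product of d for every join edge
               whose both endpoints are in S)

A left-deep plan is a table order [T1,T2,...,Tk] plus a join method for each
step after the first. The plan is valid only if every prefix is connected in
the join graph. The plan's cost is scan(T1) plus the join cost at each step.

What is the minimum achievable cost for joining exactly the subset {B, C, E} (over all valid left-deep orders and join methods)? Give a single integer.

3550

Selinger DP over subsets of {B,C,E}:
  {E}: scan cost=150, card=150
  {B}: scan cost=400, card=400
  {C}: scan cost=20, card=20
  {BE}: card=150; try (E,hash)→3200, (E,nl_idx)→3750, (B,merge)→5500, (E,merge)→5750, (B,hash)→7500, (B,nl)→60150 …(+1); best=3200 via (E,hash)
  {CE}: card=300; try (E,nl_idx)→480, (C,hash)→500, (C,nl_idx)→1200, (E,merge)→1490, (C,merge)→1620, (E,hash)→2440 …(+2); best=480 via (E,nl_idx)
  {BCE}: card=300; try (C,hash)→3550, (C,nl_idx)→4250, (C,merge)→4670, (C,nl)→6200, (B,merge)→7480, (B,hash)→7980 …(+1); best=3550 via (C,hash)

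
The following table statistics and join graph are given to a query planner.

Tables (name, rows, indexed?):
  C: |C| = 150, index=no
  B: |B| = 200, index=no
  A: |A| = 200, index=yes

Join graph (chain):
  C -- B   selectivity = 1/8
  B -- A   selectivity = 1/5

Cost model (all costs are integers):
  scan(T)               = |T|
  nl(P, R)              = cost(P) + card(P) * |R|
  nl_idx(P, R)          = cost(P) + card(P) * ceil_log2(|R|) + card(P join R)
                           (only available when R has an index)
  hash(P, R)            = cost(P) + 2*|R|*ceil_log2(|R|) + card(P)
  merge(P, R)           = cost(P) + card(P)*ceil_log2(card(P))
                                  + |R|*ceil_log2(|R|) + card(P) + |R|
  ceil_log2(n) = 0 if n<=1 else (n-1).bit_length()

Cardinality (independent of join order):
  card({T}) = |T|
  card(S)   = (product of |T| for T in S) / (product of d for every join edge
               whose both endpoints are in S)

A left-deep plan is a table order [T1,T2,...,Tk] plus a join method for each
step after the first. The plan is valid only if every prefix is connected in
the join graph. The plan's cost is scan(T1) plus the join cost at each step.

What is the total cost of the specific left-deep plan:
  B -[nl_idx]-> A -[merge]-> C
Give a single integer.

step 1: scan B: cost=200, card=200
step 2: join A via nl_idx
    card(P join A) = 200*200/(5) = 8000
    cost = 200 + 200*8 + 8000 = 9800
step 3: join C via merge
    card(P join C) = 8000*150/(8) = 150000
    cost = 9800 + 8000*13 + 150*8 + 8000 + 150 = 123150

123150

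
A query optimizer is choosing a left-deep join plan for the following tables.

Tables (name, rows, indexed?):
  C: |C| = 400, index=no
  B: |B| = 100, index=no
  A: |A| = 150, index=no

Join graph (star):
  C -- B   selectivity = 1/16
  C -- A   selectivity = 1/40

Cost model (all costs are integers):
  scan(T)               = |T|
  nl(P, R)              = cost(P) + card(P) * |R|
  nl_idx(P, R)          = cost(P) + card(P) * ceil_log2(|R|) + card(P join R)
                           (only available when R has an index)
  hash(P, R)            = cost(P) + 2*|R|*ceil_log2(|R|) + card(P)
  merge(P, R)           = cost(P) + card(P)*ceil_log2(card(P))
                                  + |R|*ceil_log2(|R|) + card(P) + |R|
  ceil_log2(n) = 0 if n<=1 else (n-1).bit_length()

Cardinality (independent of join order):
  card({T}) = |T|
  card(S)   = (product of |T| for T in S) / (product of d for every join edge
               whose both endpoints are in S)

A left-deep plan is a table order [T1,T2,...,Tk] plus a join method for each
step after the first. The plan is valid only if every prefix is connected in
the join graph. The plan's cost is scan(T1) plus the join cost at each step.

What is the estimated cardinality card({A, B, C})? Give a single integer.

Tables in S: A(150), B(100), C(400)
Edges inside S: C-B(d=16), C-A(d=40)
numerator = 150 * 100 * 400 = 6000000
denominator = 16 * 40 = 640
card(S) = 6000000 / 640 = 9375

9375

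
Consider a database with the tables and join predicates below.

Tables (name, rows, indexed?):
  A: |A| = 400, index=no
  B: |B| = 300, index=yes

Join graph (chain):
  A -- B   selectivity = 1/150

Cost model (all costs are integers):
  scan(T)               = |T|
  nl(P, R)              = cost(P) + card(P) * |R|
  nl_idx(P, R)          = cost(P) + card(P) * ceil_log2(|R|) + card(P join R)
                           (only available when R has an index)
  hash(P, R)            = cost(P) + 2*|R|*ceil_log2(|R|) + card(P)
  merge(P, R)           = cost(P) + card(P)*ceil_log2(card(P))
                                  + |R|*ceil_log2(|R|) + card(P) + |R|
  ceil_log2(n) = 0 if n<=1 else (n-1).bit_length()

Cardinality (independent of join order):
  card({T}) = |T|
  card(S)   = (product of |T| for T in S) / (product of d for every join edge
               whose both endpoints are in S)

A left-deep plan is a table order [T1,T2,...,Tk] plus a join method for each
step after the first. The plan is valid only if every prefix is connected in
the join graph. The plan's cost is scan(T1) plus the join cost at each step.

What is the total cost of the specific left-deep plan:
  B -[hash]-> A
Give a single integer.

step 1: scan B: cost=300, card=300
step 2: join A via hash
    card(P join A) = 300*400/(150) = 800
    cost = 300 + 2*400*9 + 300 = 7800

7800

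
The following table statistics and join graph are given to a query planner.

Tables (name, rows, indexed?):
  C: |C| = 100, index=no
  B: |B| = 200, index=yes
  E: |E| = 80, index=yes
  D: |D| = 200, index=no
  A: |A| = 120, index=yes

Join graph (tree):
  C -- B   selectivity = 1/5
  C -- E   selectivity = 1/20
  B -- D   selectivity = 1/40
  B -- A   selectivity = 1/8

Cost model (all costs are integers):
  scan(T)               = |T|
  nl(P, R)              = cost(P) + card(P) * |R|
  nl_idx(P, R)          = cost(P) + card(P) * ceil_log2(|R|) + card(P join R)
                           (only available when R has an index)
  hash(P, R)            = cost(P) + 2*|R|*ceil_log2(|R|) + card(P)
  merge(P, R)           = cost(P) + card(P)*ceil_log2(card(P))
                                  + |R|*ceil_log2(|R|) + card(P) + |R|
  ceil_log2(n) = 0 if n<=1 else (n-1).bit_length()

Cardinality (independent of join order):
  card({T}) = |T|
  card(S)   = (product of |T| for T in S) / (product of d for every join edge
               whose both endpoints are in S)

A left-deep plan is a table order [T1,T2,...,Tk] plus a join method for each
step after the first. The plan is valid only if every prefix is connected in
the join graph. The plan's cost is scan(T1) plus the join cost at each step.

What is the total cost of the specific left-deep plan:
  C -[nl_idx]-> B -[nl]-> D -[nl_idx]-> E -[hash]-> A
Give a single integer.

1106580

step 1: scan C: cost=100, card=100
step 2: join B via nl_idx
    card(P join B) = 100*200/(5) = 4000
    cost = 100 + 100*8 + 4000 = 4900
step 3: join D via nl
    card(P join D) = 4000*200/(40) = 20000
    cost = 4900 + 4000*200 = 804900
step 4: join E via nl_idx
    card(P join E) = 20000*80/(20) = 80000
    cost = 804900 + 20000*7 + 80000 = 1024900
step 5: join A via hash
    card(P join A) = 80000*120/(8) = 1200000
    cost = 1024900 + 2*120*7 + 80000 = 1106580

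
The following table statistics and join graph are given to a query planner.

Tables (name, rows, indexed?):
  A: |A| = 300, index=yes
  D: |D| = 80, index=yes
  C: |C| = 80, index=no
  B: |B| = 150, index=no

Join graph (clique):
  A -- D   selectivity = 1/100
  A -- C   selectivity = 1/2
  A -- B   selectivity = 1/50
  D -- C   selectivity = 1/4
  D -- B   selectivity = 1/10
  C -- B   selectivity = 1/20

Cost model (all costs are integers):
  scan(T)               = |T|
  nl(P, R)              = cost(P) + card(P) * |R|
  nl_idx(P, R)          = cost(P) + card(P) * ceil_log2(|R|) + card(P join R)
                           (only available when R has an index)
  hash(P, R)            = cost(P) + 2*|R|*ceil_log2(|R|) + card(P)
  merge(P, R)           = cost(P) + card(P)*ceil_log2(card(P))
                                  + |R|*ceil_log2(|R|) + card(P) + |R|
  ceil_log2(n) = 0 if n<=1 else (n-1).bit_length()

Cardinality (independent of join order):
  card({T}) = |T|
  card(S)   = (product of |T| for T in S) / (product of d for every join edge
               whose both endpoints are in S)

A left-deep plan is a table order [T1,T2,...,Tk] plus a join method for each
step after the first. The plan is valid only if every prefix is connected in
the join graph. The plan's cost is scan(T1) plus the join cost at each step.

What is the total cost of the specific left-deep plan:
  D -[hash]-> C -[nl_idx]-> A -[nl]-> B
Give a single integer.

step 1: scan D: cost=80, card=80
step 2: join C via hash
    card(P join C) = 80*80/(4) = 1600
    cost = 80 + 2*80*7 + 80 = 1280
step 3: join A via nl_idx
    card(P join A) = 1600*300/(100*2) = 2400
    cost = 1280 + 1600*9 + 2400 = 18080
step 4: join B via nl
    card(P join B) = 2400*150/(50*10*20) = 36
    cost = 18080 + 2400*150 = 378080

378080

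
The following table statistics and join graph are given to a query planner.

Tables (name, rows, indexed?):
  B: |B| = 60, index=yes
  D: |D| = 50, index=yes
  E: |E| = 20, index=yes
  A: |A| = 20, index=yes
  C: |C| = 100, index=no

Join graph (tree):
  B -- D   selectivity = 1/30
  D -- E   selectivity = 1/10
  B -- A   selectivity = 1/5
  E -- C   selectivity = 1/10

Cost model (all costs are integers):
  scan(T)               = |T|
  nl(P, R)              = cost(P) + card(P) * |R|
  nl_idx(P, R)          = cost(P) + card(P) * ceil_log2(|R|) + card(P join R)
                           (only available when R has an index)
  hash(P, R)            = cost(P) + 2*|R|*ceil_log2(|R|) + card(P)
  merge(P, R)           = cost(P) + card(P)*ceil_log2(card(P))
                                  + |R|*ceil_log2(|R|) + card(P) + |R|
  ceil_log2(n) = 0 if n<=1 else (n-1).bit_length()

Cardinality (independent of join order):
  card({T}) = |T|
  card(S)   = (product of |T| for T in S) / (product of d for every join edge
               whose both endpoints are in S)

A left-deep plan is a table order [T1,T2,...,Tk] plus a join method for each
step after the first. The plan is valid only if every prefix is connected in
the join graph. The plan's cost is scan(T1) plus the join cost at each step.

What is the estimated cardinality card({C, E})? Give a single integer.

Tables in S: C(100), E(20)
Edges inside S: E-C(d=10)
numerator = 100 * 20 = 2000
denominator = 10 = 10
card(S) = 2000 / 10 = 200

200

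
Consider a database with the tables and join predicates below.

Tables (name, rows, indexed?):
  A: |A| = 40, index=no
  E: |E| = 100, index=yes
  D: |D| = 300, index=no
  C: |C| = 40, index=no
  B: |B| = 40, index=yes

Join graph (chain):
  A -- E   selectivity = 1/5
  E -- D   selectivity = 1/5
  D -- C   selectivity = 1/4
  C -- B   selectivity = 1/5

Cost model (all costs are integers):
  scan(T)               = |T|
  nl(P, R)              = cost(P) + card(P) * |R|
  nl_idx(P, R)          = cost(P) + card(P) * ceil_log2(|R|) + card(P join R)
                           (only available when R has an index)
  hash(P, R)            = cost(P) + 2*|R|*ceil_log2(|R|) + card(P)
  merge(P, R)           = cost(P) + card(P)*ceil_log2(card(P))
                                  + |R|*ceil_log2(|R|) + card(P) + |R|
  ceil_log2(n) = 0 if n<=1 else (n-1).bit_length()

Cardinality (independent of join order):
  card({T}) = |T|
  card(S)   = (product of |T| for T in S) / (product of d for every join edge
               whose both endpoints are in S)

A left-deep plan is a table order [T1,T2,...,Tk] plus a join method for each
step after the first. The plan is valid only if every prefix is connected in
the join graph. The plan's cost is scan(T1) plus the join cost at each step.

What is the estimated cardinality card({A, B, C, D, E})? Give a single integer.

3840000

Tables in S: A(40), B(40), C(40), D(300), E(100)
Edges inside S: A-E(d=5), E-D(d=5), D-C(d=4), C-B(d=5)
numerator = 40 * 40 * 40 * 300 * 100 = 1920000000
denominator = 5 * 5 * 4 * 5 = 500
card(S) = 1920000000 / 500 = 3840000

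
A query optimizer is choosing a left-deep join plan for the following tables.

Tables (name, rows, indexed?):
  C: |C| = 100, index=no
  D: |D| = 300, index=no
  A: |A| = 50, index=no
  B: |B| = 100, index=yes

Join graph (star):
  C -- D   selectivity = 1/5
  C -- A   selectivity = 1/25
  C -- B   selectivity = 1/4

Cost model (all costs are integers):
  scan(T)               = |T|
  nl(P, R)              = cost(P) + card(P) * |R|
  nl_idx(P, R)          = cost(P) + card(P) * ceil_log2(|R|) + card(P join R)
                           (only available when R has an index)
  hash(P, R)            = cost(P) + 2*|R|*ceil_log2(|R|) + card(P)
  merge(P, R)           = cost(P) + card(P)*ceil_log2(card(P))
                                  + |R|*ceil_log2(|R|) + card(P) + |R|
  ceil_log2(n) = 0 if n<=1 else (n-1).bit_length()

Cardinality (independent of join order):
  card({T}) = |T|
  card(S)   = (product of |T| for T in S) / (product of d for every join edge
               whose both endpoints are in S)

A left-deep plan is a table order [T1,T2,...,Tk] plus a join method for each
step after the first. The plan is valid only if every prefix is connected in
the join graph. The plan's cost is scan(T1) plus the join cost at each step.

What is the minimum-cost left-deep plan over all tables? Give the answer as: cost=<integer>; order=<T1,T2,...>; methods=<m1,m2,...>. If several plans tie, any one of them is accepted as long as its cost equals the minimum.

Selinger DP (subsets sized 1..n):
  {C}: scan cost=100, card=100
  {D}: scan cost=300, card=300
  {A}: scan cost=50, card=50
  {B}: scan cost=100, card=100
  {CD}: card=6000; try (C,hash)→2000, (D,merge)→3900, (C,merge)→4100, (D,hash)→5600, (D,nl)→30100, (C,nl)→30300; best=2000 via (C,hash)
  {AC}: card=200; try (A,hash)→800, (C,merge)→1200, (A,merge)→1250, (C,hash)→1500, (C,nl)→5050, (A,nl)→5100; best=800 via (A,hash)
  {BC}: card=2500; try (C,hash)→1600, (B,hash)→1600, (C,merge)→1700, (B,merge)→1700, (B,nl_idx)→3300, (C,nl)→10100 …(+1); best=1600 via (C,hash)
  {ACD}: card=12000; try (D,merge)→5600, (D,hash)→6400, (A,hash)→8600, (D,nl)→60800, (A,merge)→86350, (A,nl)→302000; best=5600 via (D,merge)
  {BCD}: card=150000; try (B,hash)→9400, (D,hash)→9500, (D,merge)→37100, (B,merge)→86800, (B,nl_idx)→194000, (B,nl)→602000 …(+1); best=9400 via (B,hash)
  {ABC}: card=5000; try (B,hash)→2400, (B,merge)→3400, (A,hash)→4700, (B,nl_idx)→7200, (B,nl)→20800, (A,merge)→34450 …(+1); best=2400 via (B,hash)
  {ABCD}: card=300000; try (D,hash)→12800, (B,hash)→19000, (D,merge)→75400, (A,hash)→160000, (B,merge)→186400, (B,nl_idx)→389600 …(+4); best=12800 via (D,hash)

cost=12800; order=C,A,B,D; methods=hash,hash,hash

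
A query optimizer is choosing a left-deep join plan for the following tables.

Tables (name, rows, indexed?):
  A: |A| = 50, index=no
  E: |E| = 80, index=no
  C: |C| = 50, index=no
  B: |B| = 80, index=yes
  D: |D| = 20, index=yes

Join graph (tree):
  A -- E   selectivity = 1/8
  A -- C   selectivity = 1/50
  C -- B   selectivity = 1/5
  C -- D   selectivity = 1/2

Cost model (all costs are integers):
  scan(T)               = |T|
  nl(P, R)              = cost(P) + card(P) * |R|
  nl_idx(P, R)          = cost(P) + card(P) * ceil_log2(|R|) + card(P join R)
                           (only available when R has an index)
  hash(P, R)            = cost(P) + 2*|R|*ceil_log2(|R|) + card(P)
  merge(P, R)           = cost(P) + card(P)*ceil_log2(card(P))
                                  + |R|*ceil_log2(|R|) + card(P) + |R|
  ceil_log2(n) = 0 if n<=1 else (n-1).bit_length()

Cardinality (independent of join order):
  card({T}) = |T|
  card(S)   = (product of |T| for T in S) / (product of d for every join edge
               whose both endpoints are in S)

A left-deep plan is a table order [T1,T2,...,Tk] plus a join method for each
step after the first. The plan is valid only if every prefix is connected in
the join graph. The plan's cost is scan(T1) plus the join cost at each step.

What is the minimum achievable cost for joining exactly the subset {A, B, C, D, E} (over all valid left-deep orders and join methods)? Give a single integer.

Selinger DP over subsets of {A,B,C,D,E}:
  {A}: scan cost=50, card=50
  {E}: scan cost=80, card=80
  {C}: scan cost=50, card=50
  {B}: scan cost=80, card=80
  {D}: scan cost=20, card=20
  {AE}: card=500; try (A,hash)→760, (E,merge)→1040, (A,merge)→1070, (E,hash)→1220, (E,nl)→4050, (A,nl)→4080; best=760 via (A,hash)
  {AC}: card=50; try (C,hash)→700, (A,hash)→700, (C,merge)→750, (A,merge)→750, (C,nl)→2550, (A,nl)→2550; best=700 via (C,hash)
  {BC}: card=800; try (C,hash)→760, (B,merge)→1040, (C,merge)→1070, (B,nl_idx)→1200, (B,hash)→1220, (B,nl)→4050 …(+1); best=760 via (C,hash)
  {CD}: card=500; try (D,hash)→300, (C,merge)→490, (D,merge)→520, (C,hash)→640, (D,nl_idx)→800, (C,nl)→1020 …(+1); best=300 via (D,hash)
  {ACE}: card=500; try (E,merge)→1690, (C,hash)→1860, (E,hash)→1870, (E,nl)→4700, (C,merge)→6110, (C,nl)→25760; best=1690 via (E,merge)
  {ABC}: card=800; try (B,merge)→1690, (B,nl_idx)→1850, (B,hash)→1870, (A,hash)→2160, (B,nl)→4700, (A,merge)→9910 …(+1); best=1690 via (B,merge)
  {ACD}: card=500; try (D,hash)→950, (D,merge)→1170, (A,hash)→1400, (D,nl_idx)→1450, (D,nl)→1700, (A,merge)→5650 …(+1); best=950 via (D,hash)
  {BCD}: card=8000; try (D,hash)→1760, (B,hash)→1920, (B,merge)→5940, (D,merge)→9680, (B,nl_idx)→11800, (D,nl_idx)→12760 …(+2); best=1760 via (D,hash)
  {ABCE}: card=8000; try (B,hash)→3310, (E,hash)→3610, (B,merge)→7330, (E,merge)→11130, (B,nl_idx)→13190, (B,nl)→41690 …(+1); best=3310 via (B,hash)
  {ACDE}: card=5000; try (D,hash)→2390, (E,hash)→2570, (E,merge)→6590, (D,merge)→6810, (D,nl_idx)→9190, (D,nl)→11690 …(+1); best=2390 via (D,hash)
  {ABCD}: card=8000; try (B,hash)→2570, (D,hash)→2690, (B,merge)→6590, (A,hash)→10360, (D,merge)→10610, (B,nl_idx)→12450 …(+5); best=2570 via (B,hash)
  {ABCDE}: card=80000; try (B,hash)→8510, (D,hash)→11510, (E,hash)→11690, (B,merge)→73030, (E,merge)→115210, (D,merge)→115430 …(+5); best=8510 via (B,hash)

8510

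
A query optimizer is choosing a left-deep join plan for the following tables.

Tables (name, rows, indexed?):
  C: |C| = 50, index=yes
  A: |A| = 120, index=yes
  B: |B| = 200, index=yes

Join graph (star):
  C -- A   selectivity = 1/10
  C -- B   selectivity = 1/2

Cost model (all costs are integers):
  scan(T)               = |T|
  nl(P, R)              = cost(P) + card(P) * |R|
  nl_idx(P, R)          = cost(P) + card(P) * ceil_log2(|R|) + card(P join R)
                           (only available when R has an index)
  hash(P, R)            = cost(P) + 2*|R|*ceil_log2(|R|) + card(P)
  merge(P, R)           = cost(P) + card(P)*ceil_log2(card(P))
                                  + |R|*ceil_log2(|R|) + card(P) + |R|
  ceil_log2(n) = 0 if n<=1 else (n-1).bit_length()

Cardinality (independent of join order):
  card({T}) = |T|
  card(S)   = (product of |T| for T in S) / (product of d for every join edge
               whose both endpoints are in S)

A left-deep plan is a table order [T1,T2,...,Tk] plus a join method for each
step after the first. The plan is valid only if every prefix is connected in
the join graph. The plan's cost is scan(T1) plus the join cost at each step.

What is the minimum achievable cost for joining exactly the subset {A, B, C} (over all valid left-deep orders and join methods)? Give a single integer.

Selinger DP over subsets of {A,B,C}:
  {C}: scan cost=50, card=50
  {A}: scan cost=120, card=120
  {B}: scan cost=200, card=200
  {AC}: card=600; try (C,hash)→840, (A,nl_idx)→1000, (A,merge)→1360, (C,merge)→1430, (C,nl_idx)→1440, (A,hash)→1780 …(+2); best=840 via (C,hash)
  {BC}: card=5000; try (C,hash)→1000, (B,merge)→2200, (C,merge)→2350, (B,hash)→3300, (B,nl_idx)→5450, (C,nl_idx)→6400 …(+2); best=1000 via (C,hash)
  {ABC}: card=60000; try (B,hash)→4640, (A,hash)→7680, (B,merge)→9240, (B,nl_idx)→65640, (A,merge)→71960, (A,nl_idx)→96000 …(+2); best=4640 via (B,hash)

4640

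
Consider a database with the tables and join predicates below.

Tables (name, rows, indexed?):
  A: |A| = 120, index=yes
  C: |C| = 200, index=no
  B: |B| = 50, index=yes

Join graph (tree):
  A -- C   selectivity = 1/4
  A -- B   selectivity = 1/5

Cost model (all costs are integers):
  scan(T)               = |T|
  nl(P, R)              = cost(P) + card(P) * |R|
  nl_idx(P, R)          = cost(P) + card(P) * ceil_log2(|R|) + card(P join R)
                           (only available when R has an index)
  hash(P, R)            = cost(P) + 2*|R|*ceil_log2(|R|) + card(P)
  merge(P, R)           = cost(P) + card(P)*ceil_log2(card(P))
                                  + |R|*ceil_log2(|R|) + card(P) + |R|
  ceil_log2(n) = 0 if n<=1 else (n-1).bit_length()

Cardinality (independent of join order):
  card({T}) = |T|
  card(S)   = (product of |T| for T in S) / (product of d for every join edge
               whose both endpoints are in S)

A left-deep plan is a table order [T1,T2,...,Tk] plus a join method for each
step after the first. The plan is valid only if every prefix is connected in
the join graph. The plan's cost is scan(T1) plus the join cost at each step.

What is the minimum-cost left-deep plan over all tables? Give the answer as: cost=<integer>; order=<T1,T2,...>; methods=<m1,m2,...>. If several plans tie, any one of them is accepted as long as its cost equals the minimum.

Selinger DP (subsets sized 1..n):
  {A}: scan cost=120, card=120
  {C}: scan cost=200, card=200
  {B}: scan cost=50, card=50
  {AC}: card=6000; try (A,hash)→2080, (C,merge)→2880, (A,merge)→2960, (C,hash)→3440, (A,nl_idx)→7600, (C,nl)→24120 …(+1); best=2080 via (A,hash)
  {AB}: card=1200; try (B,hash)→840, (A,merge)→1360, (B,merge)→1430, (A,nl_idx)→1600, (A,hash)→1780, (B,nl_idx)→2040 …(+2); best=840 via (B,hash)
  {ABC}: card=60000; try (C,hash)→5240, (B,hash)→8680, (C,merge)→17040, (B,merge)→86430, (B,nl_idx)→98080, (C,nl)→240840 …(+1); best=5240 via (C,hash)

cost=5240; order=A,B,C; methods=hash,hash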